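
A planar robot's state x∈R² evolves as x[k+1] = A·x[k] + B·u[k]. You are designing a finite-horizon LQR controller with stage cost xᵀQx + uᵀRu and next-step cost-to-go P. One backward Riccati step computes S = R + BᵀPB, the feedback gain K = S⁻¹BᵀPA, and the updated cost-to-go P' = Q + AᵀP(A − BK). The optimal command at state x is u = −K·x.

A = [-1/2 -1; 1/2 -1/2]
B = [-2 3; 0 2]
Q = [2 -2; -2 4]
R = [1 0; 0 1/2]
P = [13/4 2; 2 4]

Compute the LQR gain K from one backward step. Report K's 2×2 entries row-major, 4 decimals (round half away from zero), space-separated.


BᵀP = [-6.5000 -4.0000; 13.7500 14.0000]
S = R + BᵀPB = [1 0; 0 1/2] + [13.0000 -27.5000; -27.5000 69.2500] = [14.0000 -27.5000; -27.5000 69.7500]
BᵀPA = [1.2500 8.5000; 0.1250 -20.7500]
K = S⁻¹·BᵀPA = [0.4115 0.1010; 0.1640 -0.2577]
A−BK = [-0.1691 -0.0250; 0.1720 0.0153]
AᵀP(A−BK) = [0.2777 0.0309; 0.0309 0.0448]
P' = Q + AᵀP(A−BK) = [2.2777 -1.9691; -1.9691 4.0448]
tr(P') = 6.3225

0.4115 0.1010 0.1640 -0.2577


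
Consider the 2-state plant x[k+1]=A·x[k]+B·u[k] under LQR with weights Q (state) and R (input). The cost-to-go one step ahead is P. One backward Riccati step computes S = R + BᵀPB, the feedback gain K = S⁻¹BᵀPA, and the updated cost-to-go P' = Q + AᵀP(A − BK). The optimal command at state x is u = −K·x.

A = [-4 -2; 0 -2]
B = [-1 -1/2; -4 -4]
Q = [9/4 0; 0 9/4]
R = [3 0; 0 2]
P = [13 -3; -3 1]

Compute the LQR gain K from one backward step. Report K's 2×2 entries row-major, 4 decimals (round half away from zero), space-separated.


2.5302 1.1907 -3.6093 -1.2279

BᵀP = [-1.0000 -1.0000; 5.5000 -2.5000]
S = R + BᵀPB = [3 0; 0 2] + [5.0000 4.5000; 4.5000 7.2500] = [8.0000 4.5000; 4.5000 9.2500]
BᵀPA = [4.0000 4.0000; -22.0000 -6.0000]
K = S⁻¹·BᵀPA = [2.5302 1.1907; -3.6093 -1.2279]
A−BK = [-3.2744 -1.4233; -4.3163 -2.1488]
AᵀP(A−BK) = [118.4744 48.2233; 48.2233 19.8698]
P' = Q + AᵀP(A−BK) = [120.7244 48.2233; 48.2233 22.1198]
tr(P') = 142.8442


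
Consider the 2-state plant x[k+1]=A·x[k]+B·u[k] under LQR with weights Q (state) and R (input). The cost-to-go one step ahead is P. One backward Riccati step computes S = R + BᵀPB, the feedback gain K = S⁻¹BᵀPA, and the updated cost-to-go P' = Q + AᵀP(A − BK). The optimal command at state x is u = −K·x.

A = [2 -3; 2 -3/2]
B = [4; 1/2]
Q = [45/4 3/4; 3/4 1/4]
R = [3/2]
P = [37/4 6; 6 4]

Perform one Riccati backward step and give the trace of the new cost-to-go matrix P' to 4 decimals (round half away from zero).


14.0222

BᵀP = [40.0000 26.0000]
S = R + BᵀPB = [3/2] + [173.0000] = [174.5000]
BᵀPA = [132.0000 -159.0000]
K = S⁻¹·BᵀPA = [0.7564 -0.9112]
A−BK = [-1.0258 0.6447; 1.6218 -1.0444]
AᵀP(A−BK) = [1.1490 -1.2249; -1.2249 1.3732]
P' = Q + AᵀP(A−BK) = [12.3990 -0.4749; -0.4749 1.6232]
tr(P') = 14.0222


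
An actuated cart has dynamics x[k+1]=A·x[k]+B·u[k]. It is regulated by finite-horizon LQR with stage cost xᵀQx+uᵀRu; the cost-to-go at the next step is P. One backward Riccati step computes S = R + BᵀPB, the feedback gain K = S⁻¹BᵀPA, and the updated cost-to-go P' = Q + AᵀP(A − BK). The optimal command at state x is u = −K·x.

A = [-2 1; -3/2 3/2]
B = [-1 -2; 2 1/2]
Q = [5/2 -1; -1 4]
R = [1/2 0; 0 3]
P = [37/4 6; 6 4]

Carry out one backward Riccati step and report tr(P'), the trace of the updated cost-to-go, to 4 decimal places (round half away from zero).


16.9590

BᵀP = [2.7500 2.0000; -15.5000 -10.0000]
S = R + BᵀPB = [1/2 0; 0 3] + [1.2500 -4.5000; -4.5000 26.0000] = [1.7500 -4.5000; -4.5000 29.0000]
BᵀPA = [-8.5000 5.7500; 46.0000 -30.5000]
K = S⁻¹·BᵀPA = [-1.2951 0.9672; 1.3852 -0.9016]
A−BK = [-0.5246 0.1639; 0.3975 0.0164]
AᵀP(A−BK) = [7.2705 -4.8033; -4.8033 3.1885]
P' = Q + AᵀP(A−BK) = [9.7705 -5.8033; -5.8033 7.1885]
tr(P') = 16.9590


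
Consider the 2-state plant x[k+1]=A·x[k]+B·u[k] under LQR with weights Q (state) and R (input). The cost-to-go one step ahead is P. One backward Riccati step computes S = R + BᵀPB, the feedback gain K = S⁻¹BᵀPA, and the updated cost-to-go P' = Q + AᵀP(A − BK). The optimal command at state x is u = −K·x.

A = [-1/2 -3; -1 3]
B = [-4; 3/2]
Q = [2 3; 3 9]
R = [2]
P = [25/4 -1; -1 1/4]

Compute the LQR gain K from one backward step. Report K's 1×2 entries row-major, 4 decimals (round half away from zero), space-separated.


BᵀP = [-26.5000 4.3750]
S = R + BᵀPB = [2] + [112.5625] = [114.5625]
BᵀPA = [8.8750 92.6250]
K = S⁻¹·BᵀPA = [0.0775 0.8085]
A−BK = [-0.1901 0.2340; -1.1162 1.7872]
AᵀP(A−BK) = [0.1250 -0.0505; -0.0505 1.6117]
P' = Q + AᵀP(A−BK) = [2.1250 2.9495; 2.9495 10.6117]
tr(P') = 12.7367

0.0775 0.8085


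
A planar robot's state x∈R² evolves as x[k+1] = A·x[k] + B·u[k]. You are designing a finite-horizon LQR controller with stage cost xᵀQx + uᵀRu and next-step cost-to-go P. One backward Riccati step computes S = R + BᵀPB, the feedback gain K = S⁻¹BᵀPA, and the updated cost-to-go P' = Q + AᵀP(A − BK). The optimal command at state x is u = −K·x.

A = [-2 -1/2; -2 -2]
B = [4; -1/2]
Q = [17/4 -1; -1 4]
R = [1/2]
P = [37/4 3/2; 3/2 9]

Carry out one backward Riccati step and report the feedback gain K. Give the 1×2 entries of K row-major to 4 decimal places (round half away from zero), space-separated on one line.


BᵀP = [36.2500 1.5000]
S = R + BᵀPB = [1/2] + [144.2500] = [144.7500]
BᵀPA = [-75.5000 -21.1250]
K = S⁻¹·BᵀPA = [-0.5216 -0.1459]
A−BK = [0.0864 0.0838; -2.2608 -2.0730]
AᵀP(A−BK) = [45.6200 41.7314; 41.7314 38.2295]
P' = Q + AᵀP(A−BK) = [49.8700 40.7314; 40.7314 42.2295]
tr(P') = 92.0995

-0.5216 -0.1459


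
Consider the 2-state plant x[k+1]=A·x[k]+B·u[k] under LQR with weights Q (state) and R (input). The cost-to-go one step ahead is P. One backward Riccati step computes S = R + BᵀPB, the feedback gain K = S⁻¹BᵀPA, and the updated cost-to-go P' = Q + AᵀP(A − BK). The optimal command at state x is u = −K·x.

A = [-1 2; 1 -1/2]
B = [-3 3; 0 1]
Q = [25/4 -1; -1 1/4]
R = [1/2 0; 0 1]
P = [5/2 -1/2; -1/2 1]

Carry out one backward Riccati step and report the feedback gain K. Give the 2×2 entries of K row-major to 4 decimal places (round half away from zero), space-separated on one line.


BᵀP = [-7.5000 1.5000; 7.0000 -0.5000]
S = R + BᵀPB = [1/2 0; 0 1] + [22.5000 -21.0000; -21.0000 20.5000] = [23.0000 -21.0000; -21.0000 21.5000]
BᵀPA = [9.0000 -15.7500; -7.5000 14.2500]
K = S⁻¹·BᵀPA = [0.6729 -0.7360; 0.3084 -0.0561]
A−BK = [0.0935 -0.0397; 0.6916 -0.4439]
AᵀP(A−BK) = [0.7570 -0.5467; -0.5467 0.4574]
P' = Q + AᵀP(A−BK) = [7.0070 -1.5467; -1.5467 0.7074]
tr(P') = 7.7144

0.6729 -0.7360 0.3084 -0.0561


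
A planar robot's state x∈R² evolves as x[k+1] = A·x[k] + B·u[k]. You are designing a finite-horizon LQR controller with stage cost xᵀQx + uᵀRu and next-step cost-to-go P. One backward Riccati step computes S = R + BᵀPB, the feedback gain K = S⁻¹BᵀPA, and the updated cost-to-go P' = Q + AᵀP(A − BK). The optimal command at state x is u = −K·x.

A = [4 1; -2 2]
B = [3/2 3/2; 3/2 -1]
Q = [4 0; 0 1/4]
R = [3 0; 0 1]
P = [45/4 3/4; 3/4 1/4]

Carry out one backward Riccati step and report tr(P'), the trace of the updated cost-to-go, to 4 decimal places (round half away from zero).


BᵀP = [18.0000 1.5000; 16.1250 0.8750]
S = R + BᵀPB = [3 0; 0 1] + [29.2500 25.5000; 25.5000 23.3125] = [32.2500 25.5000; 25.5000 24.3125]
BᵀPA = [69.0000 21.0000; 62.7500 17.8750]
K = S⁻¹·BᵀPA = [0.5786 0.4091; 1.9741 0.3061]
A−BK = [0.1709 -0.0729; -0.8939 1.6925]
AᵀP(A−BK) = [5.2007 1.0620; 1.0620 1.1867]
P' = Q + AᵀP(A−BK) = [9.2007 1.0620; 1.0620 1.4367]
tr(P') = 10.6374

10.6374


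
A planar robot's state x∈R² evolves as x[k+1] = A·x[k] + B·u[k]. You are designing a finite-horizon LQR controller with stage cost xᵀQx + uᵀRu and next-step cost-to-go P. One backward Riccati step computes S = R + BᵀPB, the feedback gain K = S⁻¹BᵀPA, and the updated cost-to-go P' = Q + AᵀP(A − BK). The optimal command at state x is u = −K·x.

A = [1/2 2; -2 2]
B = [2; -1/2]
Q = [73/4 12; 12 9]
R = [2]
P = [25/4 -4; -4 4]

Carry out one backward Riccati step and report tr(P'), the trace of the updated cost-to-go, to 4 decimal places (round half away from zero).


38.9358

BᵀP = [14.5000 -10.0000]
S = R + BᵀPB = [2] + [34.0000] = [36.0000]
BᵀPA = [27.2500 9.0000]
K = S⁻¹·BᵀPA = [0.7569 0.2500]
A−BK = [-1.0139 1.5000; -1.6215 2.1250]
AᵀP(A−BK) = [4.9358 -4.5625; -4.5625 6.7500]
P' = Q + AᵀP(A−BK) = [23.1858 7.4375; 7.4375 15.7500]
tr(P') = 38.9358


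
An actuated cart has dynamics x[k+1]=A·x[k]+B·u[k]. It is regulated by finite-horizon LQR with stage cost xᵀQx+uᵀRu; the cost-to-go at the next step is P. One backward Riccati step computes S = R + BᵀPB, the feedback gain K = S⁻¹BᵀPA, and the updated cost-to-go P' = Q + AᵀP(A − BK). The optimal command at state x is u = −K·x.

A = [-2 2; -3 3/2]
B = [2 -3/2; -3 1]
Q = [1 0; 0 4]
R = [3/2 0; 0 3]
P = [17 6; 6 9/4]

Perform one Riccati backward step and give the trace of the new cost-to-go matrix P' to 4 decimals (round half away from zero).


34.0336

BᵀP = [16.0000 5.2500; -19.5000 -6.7500]
S = R + BᵀPB = [3/2 0; 0 3] + [16.2500 -18.7500; -18.7500 22.5000] = [17.7500 -18.7500; -18.7500 25.5000]
BᵀPA = [-47.7500 39.8750; 59.2500 -49.1250]
K = S⁻¹·BᵀPA = [-1.0557 0.9471; 1.5473 -1.2301]
A−BK = [2.4323 -1.7393; -7.7143 5.5714]
AᵀP(A−BK) = [18.1642 -14.0190; -14.0190 10.8694]
P' = Q + AᵀP(A−BK) = [19.1642 -14.0190; -14.0190 14.8694]
tr(P') = 34.0336


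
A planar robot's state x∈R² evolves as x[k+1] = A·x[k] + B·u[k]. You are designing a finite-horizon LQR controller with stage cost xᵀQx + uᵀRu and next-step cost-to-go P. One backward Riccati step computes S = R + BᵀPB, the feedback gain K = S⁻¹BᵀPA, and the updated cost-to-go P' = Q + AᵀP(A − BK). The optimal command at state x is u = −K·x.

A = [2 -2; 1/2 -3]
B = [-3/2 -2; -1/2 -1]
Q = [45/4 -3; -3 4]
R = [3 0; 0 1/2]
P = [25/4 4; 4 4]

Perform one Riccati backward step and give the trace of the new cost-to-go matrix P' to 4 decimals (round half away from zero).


20.1328

BᵀP = [-11.3750 -8.0000; -16.5000 -12.0000]
S = R + BᵀPB = [3 0; 0 1/2] + [21.0625 30.7500; 30.7500 45.0000] = [24.0625 30.7500; 30.7500 45.5000]
BᵀPA = [-26.7500 46.7500; -39.0000 69.0000]
K = S⁻¹·BᵀPA = [-0.1197 0.0360; -0.7762 1.4921]
A−BK = [0.2680 1.0383; -0.3361 -1.4898]
AᵀP(A−BK) = [0.5244 0.1570; 0.1570 4.3584]
P' = Q + AᵀP(A−BK) = [11.7744 -2.8430; -2.8430 8.3584]
tr(P') = 20.1328


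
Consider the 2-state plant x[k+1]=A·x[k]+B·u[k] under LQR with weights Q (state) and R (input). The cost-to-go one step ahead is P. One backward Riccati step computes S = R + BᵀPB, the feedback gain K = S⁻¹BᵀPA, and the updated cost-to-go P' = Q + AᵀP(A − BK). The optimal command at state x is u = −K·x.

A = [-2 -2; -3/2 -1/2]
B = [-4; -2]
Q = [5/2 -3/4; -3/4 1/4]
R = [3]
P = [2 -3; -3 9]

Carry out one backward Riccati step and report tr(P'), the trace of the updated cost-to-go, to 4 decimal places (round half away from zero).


7.7717

BᵀP = [-2.0000 -6.0000]
S = R + BᵀPB = [3] + [20.0000] = [23.0000]
BᵀPA = [13.0000 7.0000]
K = S⁻¹·BᵀPA = [0.5652 0.3043]
A−BK = [0.2609 -0.7826; -0.3696 0.1087]
AᵀP(A−BK) = [2.9022 -1.2065; -1.2065 2.1196]
P' = Q + AᵀP(A−BK) = [5.4022 -1.9565; -1.9565 2.3696]
tr(P') = 7.7717


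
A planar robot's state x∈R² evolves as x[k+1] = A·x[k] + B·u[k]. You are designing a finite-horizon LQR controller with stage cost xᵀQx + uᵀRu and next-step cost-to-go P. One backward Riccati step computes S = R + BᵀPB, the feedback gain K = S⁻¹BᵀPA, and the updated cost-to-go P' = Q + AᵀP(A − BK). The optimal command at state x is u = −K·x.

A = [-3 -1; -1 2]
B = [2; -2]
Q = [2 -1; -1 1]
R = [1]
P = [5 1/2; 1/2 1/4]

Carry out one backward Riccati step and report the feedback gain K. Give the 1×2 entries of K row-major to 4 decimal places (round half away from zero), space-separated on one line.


BᵀP = [9.0000 0.5000]
S = R + BᵀPB = [1] + [17.0000] = [18.0000]
BᵀPA = [-27.5000 -8.0000]
K = S⁻¹·BᵀPA = [-1.5278 -0.4444]
A−BK = [0.0556 -0.1111; -4.0556 1.1111]
AᵀP(A−BK) = [6.2361 -0.2222; -0.2222 0.4444]
P' = Q + AᵀP(A−BK) = [8.2361 -1.2222; -1.2222 1.4444]
tr(P') = 9.6806

-1.5278 -0.4444


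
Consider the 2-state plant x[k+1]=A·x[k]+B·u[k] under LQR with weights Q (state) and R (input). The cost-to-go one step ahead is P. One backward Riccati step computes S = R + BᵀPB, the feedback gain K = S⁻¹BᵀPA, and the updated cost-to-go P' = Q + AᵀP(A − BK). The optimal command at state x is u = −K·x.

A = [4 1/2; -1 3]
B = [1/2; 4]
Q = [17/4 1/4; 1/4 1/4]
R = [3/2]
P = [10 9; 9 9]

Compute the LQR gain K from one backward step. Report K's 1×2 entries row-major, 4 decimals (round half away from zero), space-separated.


0.6712 0.7717

BᵀP = [41.0000 40.5000]
S = R + BᵀPB = [3/2] + [182.5000] = [184.0000]
BᵀPA = [123.5000 142.0000]
K = S⁻¹·BᵀPA = [0.6712 0.7717]
A−BK = [3.6644 0.1141; -3.6848 -0.0870]
AᵀP(A−BK) = [14.1073 1.1902; 1.1902 0.9130]
P' = Q + AᵀP(A−BK) = [18.3573 1.4402; 1.4402 1.1630]
tr(P') = 19.5204


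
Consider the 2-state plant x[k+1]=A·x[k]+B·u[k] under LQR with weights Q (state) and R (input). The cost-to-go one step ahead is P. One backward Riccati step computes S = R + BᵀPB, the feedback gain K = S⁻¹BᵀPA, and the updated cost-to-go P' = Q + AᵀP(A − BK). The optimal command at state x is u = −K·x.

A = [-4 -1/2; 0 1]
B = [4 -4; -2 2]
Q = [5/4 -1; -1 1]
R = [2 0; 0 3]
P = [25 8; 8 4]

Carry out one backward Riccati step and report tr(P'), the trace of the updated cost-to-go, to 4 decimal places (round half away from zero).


BᵀP = [84.0000 24.0000; -84.0000 -24.0000]
S = R + BᵀPB = [2 0; 0 3] + [288.0000 -288.0000; -288.0000 288.0000] = [290.0000 -288.0000; -288.0000 291.0000]
BᵀPA = [-336.0000 -18.0000; 336.0000 18.0000]
K = S⁻¹·BᵀPA = [-0.6971 -0.0373; 0.4647 0.0249]
A−BK = [0.6473 -0.2510; -2.3237 0.8755]
AᵀP(A−BK) = [9.6266 -2.9129; -2.9129 1.1297]
P' = Q + AᵀP(A−BK) = [10.8766 -3.9129; -3.9129 2.1297]
tr(P') = 13.0062

13.0062


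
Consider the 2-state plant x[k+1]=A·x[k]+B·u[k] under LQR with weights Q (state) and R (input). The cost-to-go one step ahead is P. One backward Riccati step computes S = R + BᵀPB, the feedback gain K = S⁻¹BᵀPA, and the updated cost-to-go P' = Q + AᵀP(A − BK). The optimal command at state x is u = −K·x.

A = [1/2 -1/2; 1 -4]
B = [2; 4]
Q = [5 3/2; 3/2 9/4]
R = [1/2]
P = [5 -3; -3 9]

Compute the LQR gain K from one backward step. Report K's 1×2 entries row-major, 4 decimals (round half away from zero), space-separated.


BᵀP = [-2.0000 30.0000]
S = R + BᵀPB = [1/2] + [116.0000] = [116.5000]
BᵀPA = [29.0000 -119.0000]
K = S⁻¹·BᵀPA = [0.2489 -1.0215]
A−BK = [0.0021 1.5429; 0.0043 0.0858]
AᵀP(A−BK) = [0.0311 -0.1277; -0.1277 11.6964]
P' = Q + AᵀP(A−BK) = [5.0311 1.3723; 1.3723 13.9464]
tr(P') = 18.9775

0.2489 -1.0215


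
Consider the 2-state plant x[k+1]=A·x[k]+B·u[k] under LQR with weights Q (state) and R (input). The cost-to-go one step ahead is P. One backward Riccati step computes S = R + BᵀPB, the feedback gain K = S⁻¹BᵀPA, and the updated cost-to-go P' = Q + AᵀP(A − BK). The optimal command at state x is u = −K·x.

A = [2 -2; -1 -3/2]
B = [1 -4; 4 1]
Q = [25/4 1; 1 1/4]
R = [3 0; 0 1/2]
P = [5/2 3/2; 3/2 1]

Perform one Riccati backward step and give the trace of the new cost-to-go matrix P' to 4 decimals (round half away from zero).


7.1010

BᵀP = [8.5000 5.5000; -8.5000 -5.0000]
S = R + BᵀPB = [3 0; 0 1/2] + [30.5000 -28.5000; -28.5000 29.0000] = [33.5000 -28.5000; -28.5000 29.5000]
BᵀPA = [11.5000 -25.2500; -12.0000 24.5000]
K = S⁻¹·BᵀPA = [-0.0156 -0.2649; -0.4219 0.5746]
A−BK = [0.3281 0.5632; -0.5156 -1.0149]
AᵀP(A−BK) = [0.1172 -0.0586; -0.0586 0.4838]
P' = Q + AᵀP(A−BK) = [6.3672 0.9414; 0.9414 0.7338]
tr(P') = 7.1010


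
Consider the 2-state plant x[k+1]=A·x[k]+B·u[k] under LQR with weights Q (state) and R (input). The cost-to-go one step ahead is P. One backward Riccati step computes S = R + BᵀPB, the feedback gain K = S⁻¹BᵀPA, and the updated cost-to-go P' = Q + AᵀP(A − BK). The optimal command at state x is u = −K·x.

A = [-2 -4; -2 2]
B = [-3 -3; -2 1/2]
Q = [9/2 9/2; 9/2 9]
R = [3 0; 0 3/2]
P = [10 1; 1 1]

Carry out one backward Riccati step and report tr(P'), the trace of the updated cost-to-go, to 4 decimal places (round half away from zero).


19.2488

BᵀP = [-32.0000 -5.0000; -29.5000 -2.5000]
S = R + BᵀPB = [3 0; 0 3/2] + [106.0000 93.5000; 93.5000 87.2500] = [109.0000 93.5000; 93.5000 88.7500]
BᵀPA = [74.0000 118.0000; 64.0000 113.0000]
K = S⁻¹·BᵀPA = [0.6264 -0.0998; 0.0612 1.3784]
A−BK = [0.0628 -0.1643; -0.7778 1.1111]
AᵀP(A−BK) = [1.7295 -0.8309; -0.8309 4.0193]
P' = Q + AᵀP(A−BK) = [6.2295 3.6691; 3.6691 13.0193]
tr(P') = 19.2488


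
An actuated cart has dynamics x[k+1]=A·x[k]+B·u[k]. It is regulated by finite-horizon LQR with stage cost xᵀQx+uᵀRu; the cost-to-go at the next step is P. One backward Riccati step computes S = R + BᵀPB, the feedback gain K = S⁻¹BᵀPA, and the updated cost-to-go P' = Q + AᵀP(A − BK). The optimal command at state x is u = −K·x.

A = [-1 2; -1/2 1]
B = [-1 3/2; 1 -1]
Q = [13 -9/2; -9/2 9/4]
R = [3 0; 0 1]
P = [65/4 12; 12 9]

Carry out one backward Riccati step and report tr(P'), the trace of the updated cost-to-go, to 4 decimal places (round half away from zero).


BᵀP = [-4.2500 -3.0000; 12.3750 9.0000]
S = R + BᵀPB = [3 0; 0 1] + [1.2500 -3.3750; -3.3750 9.5625] = [4.2500 -3.3750; -3.3750 10.5625]
BᵀPA = [5.7500 -11.5000; -16.8750 33.7500]
K = S⁻¹·BᵀPA = [0.1129 -0.2257; -1.5616 3.1231]
A−BK = [1.4552 -2.9104; -2.1744 4.3489]
AᵀP(A−BK) = [3.4995 -6.9991; -6.9991 13.9981]
P' = Q + AᵀP(A−BK) = [16.4995 -11.4991; -11.4991 16.2481]
tr(P') = 32.7477

32.7477


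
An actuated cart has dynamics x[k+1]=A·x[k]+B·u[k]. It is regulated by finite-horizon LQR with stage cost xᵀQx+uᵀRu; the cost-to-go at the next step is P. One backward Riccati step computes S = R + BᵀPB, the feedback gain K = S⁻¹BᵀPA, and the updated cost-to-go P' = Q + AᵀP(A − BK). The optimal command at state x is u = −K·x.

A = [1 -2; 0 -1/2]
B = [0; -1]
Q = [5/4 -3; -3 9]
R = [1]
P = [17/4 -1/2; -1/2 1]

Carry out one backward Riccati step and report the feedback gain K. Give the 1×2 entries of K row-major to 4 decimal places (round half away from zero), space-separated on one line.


BᵀP = [0.5000 -1.0000]
S = R + BᵀPB = [1] + [1.0000] = [2.0000]
BᵀPA = [0.5000 -0.5000]
K = S⁻¹·BᵀPA = [0.2500 -0.2500]
A−BK = [1.0000 -2.0000; 0.2500 -0.7500]
AᵀP(A−BK) = [4.1250 -8.1250; -8.1250 16.1250]
P' = Q + AᵀP(A−BK) = [5.3750 -11.1250; -11.1250 25.1250]
tr(P') = 30.5000

0.2500 -0.2500


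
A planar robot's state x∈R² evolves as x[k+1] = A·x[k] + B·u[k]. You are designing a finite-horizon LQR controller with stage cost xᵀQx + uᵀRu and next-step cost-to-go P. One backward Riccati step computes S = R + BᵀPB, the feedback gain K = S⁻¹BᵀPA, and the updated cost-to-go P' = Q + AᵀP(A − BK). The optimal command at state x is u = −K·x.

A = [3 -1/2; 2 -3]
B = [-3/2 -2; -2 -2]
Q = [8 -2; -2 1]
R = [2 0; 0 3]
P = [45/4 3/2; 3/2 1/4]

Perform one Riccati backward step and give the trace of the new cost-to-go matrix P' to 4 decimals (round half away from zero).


12.7084

BᵀP = [-19.8750 -2.7500; -25.5000 -3.5000]
S = R + BᵀPB = [2 0; 0 3] + [35.3125 45.2500; 45.2500 58.0000] = [37.3125 45.2500; 45.2500 61.0000]
BᵀPA = [-65.1250 18.1875; -83.5000 23.2500]
K = S⁻¹·BᵀPA = [-0.8501 0.2511; -0.7382 0.1949]
A−BK = [0.2484 0.2664; -1.1767 -2.1080]
AᵀP(A−BK) = [3.2437 -0.7496; -0.7496 0.4646]
P' = Q + AᵀP(A−BK) = [11.2437 -2.7496; -2.7496 1.4646]
tr(P') = 12.7084


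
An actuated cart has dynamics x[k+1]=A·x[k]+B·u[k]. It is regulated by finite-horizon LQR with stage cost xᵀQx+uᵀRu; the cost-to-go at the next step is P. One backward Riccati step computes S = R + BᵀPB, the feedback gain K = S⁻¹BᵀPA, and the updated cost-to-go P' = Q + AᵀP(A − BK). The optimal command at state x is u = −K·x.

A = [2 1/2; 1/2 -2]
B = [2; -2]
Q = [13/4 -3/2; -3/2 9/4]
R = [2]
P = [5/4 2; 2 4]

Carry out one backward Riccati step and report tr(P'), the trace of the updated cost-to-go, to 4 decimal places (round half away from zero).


16.7321

BᵀP = [-1.5000 -4.0000]
S = R + BᵀPB = [2] + [5.0000] = [7.0000]
BᵀPA = [-5.0000 7.2500]
K = S⁻¹·BᵀPA = [-0.7143 1.0357]
A−BK = [3.4286 -1.5714; -0.9286 0.0714]
AᵀP(A−BK) = [6.4286 -5.0714; -5.0714 4.8036]
P' = Q + AᵀP(A−BK) = [9.6786 -6.5714; -6.5714 7.0536]
tr(P') = 16.7321


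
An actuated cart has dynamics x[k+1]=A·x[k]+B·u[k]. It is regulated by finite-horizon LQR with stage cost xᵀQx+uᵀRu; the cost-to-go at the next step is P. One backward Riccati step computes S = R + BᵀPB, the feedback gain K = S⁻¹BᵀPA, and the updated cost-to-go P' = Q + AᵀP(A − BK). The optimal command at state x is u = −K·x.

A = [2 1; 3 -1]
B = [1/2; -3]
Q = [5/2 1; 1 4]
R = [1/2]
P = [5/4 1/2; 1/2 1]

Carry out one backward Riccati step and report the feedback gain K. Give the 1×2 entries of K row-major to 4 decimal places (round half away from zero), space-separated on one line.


BᵀP = [-0.8750 -2.7500]
S = R + BᵀPB = [1/2] + [7.8125] = [8.3125]
BᵀPA = [-10.0000 1.8750]
K = S⁻¹·BᵀPA = [-1.2030 0.2256]
A−BK = [2.6015 0.8872; -0.6090 -0.3233]
AᵀP(A−BK) = [7.9699 2.2556; 2.2556 0.8271]
P' = Q + AᵀP(A−BK) = [10.4699 3.2556; 3.2556 4.8271]
tr(P') = 15.2970

-1.2030 0.2256


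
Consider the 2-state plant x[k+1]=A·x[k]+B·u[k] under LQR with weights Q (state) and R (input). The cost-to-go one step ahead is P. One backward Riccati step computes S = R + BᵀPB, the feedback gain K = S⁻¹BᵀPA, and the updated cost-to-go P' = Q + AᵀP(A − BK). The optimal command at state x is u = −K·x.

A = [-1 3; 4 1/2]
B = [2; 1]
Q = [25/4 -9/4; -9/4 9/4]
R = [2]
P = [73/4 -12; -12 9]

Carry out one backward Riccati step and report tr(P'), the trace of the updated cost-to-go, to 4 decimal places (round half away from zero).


77.9097

BᵀP = [24.5000 -15.0000]
S = R + BᵀPB = [2] + [34.0000] = [36.0000]
BᵀPA = [-84.5000 66.0000]
K = S⁻¹·BᵀPA = [-2.3472 1.8333]
A−BK = [3.6944 -0.6667; 6.3472 -1.3333]
AᵀP(A−BK) = [59.9097 -19.8333; -19.8333 9.5000]
P' = Q + AᵀP(A−BK) = [66.1597 -22.0833; -22.0833 11.7500]
tr(P') = 77.9097


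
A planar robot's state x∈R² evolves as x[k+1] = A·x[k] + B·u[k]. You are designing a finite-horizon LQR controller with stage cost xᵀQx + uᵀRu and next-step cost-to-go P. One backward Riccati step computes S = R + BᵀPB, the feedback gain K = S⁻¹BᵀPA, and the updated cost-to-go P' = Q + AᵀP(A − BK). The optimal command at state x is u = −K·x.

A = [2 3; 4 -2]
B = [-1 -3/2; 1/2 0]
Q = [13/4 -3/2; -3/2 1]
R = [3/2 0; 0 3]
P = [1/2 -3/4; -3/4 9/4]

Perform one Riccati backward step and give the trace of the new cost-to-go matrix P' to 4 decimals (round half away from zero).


BᵀP = [-0.8750 1.8750; -0.7500 1.1250]
S = R + BᵀPB = [3/2 0; 0 3] + [1.8125 1.3125; 1.3125 1.1250] = [3.3125 1.3125; 1.3125 4.1250]
BᵀPA = [5.7500 -6.3750; 3.0000 -4.5000]
K = S⁻¹·BᵀPA = [1.6565 -1.7076; 0.2002 -0.5476]
A−BK = [3.9568 0.4711; 3.1717 -1.1462]
AᵀP(A−BK) = [15.8744 -9.5388; -9.5388 9.1501]
P' = Q + AᵀP(A−BK) = [19.1244 -11.0388; -11.0388 10.1501]
tr(P') = 29.2745

29.2745


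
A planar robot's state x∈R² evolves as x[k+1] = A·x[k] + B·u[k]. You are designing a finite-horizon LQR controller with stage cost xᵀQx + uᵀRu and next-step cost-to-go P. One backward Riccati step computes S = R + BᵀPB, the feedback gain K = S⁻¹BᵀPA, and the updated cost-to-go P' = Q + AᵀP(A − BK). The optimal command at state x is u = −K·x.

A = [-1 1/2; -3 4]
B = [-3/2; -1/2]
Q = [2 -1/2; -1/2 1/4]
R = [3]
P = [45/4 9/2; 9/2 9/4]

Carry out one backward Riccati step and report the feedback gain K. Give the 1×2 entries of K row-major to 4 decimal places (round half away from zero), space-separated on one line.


BᵀP = [-19.1250 -7.8750]
S = R + BᵀPB = [3] + [32.6250] = [35.6250]
BᵀPA = [42.7500 -41.0625]
K = S⁻¹·BᵀPA = [1.2000 -1.1526]
A−BK = [0.8000 -1.2289; -2.4000 3.4237]
AᵀP(A−BK) = [7.2000 -8.1000; -8.1000 9.4826]
P' = Q + AᵀP(A−BK) = [9.2000 -8.6000; -8.6000 9.7326]
tr(P') = 18.9326

1.2000 -1.1526


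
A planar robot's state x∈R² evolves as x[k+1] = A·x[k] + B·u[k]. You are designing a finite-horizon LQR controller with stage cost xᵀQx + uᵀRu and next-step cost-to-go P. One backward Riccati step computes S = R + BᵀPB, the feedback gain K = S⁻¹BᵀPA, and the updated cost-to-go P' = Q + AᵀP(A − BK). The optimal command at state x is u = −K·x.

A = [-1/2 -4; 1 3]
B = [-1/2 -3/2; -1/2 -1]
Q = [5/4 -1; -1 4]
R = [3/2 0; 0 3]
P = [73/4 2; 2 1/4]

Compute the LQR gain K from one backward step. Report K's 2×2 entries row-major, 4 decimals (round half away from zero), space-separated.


BᵀP = [-10.1250 -1.1250; -29.3750 -3.2500]
S = R + BᵀPB = [3/2 0; 0 3] + [5.6250 16.3125; 16.3125 47.3125] = [7.1250 16.3125; 16.3125 50.3125]
BᵀPA = [3.9375 37.1250; 11.4375 107.7500]
K = S⁻¹·BᵀPA = [0.1248 1.1927; 0.1869 1.7549]
A−BK = [-0.1573 -0.7713; 1.2493 5.3513]
AᵀP(A−BK) = [0.1838 1.4819; 1.4819 12.8791]
P' = Q + AᵀP(A−BK) = [1.4338 0.4819; 0.4819 16.8791]
tr(P') = 18.3129

0.1248 1.1927 0.1869 1.7549


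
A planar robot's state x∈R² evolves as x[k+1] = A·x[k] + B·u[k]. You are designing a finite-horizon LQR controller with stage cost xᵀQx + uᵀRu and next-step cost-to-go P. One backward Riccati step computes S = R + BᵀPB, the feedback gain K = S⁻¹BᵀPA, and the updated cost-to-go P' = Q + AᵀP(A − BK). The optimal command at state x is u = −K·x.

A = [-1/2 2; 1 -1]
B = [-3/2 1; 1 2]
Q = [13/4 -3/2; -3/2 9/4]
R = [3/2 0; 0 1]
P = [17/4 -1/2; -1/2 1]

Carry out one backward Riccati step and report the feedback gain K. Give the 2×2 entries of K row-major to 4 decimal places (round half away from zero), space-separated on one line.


BᵀP = [-6.8750 1.7500; 3.2500 1.5000]
S = R + BᵀPB = [3/2 0; 0 1] + [12.0625 -3.3750; -3.3750 6.2500] = [13.5625 -3.3750; -3.3750 7.2500]
BᵀPA = [5.1875 -15.5000; -0.1250 5.0000]
K = S⁻¹·BᵀPA = [0.4277 -1.0985; 0.1819 0.1783]
A−BK = [-0.0403 0.1740; 0.2085 -0.2581]
AᵀP(A−BK) = [0.3663 -0.7793; -0.7793 2.0820]
P' = Q + AᵀP(A−BK) = [3.6163 -2.2793; -2.2793 4.3320]
tr(P') = 7.9482

0.4277 -1.0985 0.1819 0.1783


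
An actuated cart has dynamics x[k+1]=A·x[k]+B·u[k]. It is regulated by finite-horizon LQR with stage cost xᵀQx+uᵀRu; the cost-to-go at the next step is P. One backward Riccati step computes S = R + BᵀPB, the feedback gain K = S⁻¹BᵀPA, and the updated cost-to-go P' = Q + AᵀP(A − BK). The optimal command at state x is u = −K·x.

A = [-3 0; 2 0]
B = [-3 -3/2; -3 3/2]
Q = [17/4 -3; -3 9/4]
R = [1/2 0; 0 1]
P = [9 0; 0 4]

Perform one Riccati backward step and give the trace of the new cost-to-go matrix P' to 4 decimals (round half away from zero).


BᵀP = [-27.0000 -12.0000; -13.5000 6.0000]
S = R + BᵀPB = [1/2 0; 0 1] + [117.0000 22.5000; 22.5000 29.2500] = [117.5000 22.5000; 22.5000 30.2500]
BᵀPA = [57.0000 0.0000; 52.5000 0.0000]
K = S⁻¹·BᵀPA = [0.1781 0.0000; 1.6030 0.0000]
A−BK = [-0.0610 0.0000; 0.1299 0.0000]
AᵀP(A−BK) = [2.6866 0.0000; 0.0000 0.0000]
P' = Q + AᵀP(A−BK) = [6.9366 -3.0000; -3.0000 2.2500]
tr(P') = 9.1866

9.1866


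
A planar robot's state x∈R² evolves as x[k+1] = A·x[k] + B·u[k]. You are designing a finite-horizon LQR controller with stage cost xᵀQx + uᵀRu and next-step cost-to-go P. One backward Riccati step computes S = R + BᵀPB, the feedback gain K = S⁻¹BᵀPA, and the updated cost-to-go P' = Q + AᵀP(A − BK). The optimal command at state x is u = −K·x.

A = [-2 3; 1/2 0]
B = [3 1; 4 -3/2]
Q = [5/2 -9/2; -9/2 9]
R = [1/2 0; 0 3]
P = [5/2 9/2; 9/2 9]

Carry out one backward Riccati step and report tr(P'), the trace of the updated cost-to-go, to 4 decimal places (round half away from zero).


BᵀP = [25.5000 49.5000; -4.2500 -9.0000]
S = R + BᵀPB = [1/2 0; 0 3] + [274.5000 -48.7500; -48.7500 9.2500] = [275.0000 -48.7500; -48.7500 12.2500]
BᵀPA = [-26.2500 76.5000; 4.0000 -12.7500]
K = S⁻¹·BᵀPA = [-0.1276 0.3180; -0.1811 0.2249]
A−BK = [-1.4362 1.8210; 0.7386 -0.9349]
AᵀP(A−BK) = [0.6260 -0.8008; -0.8008 1.0366]
P' = Q + AᵀP(A−BK) = [3.1260 -5.3008; -5.3008 10.0366]
tr(P') = 13.1626

13.1626


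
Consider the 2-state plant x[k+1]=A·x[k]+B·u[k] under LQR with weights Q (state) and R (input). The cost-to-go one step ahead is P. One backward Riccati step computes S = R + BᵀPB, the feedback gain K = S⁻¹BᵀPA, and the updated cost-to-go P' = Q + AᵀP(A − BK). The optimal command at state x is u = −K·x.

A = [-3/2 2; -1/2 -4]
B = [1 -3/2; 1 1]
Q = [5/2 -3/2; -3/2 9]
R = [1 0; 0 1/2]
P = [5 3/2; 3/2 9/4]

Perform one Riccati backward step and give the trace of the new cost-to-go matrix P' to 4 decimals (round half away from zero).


16.8488

BᵀP = [6.5000 3.7500; -6.0000 0.0000]
S = R + BᵀPB = [1 0; 0 1/2] + [10.2500 -6.0000; -6.0000 9.0000] = [11.2500 -6.0000; -6.0000 9.5000]
BᵀPA = [-11.6250 -2.0000; 9.0000 -12.0000]
K = S⁻¹·BᵀPA = [-0.7963 -1.2840; 0.4444 -2.0741]
A−BK = [-0.0370 0.1728; -0.1481 -0.6420]
AᵀP(A−BK) = [0.8056 0.7407; 0.7407 4.5432]
P' = Q + AᵀP(A−BK) = [3.3056 -0.7593; -0.7593 13.5432]
tr(P') = 16.8488


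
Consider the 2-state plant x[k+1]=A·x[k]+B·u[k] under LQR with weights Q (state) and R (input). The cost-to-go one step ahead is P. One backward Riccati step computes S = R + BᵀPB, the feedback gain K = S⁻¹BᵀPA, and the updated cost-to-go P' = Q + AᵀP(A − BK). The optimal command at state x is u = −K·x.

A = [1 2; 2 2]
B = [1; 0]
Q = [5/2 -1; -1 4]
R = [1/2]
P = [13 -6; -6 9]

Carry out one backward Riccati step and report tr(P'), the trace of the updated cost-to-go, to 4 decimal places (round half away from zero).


56.9074

BᵀP = [13.0000 -6.0000]
S = R + BᵀPB = [1/2] + [13.0000] = [13.5000]
BᵀPA = [1.0000 14.0000]
K = S⁻¹·BᵀPA = [0.0741 1.0370]
A−BK = [0.9259 0.9630; 2.0000 2.0000]
AᵀP(A−BK) = [24.9259 24.9630; 24.9630 25.4815]
P' = Q + AᵀP(A−BK) = [27.4259 23.9630; 23.9630 29.4815]
tr(P') = 56.9074


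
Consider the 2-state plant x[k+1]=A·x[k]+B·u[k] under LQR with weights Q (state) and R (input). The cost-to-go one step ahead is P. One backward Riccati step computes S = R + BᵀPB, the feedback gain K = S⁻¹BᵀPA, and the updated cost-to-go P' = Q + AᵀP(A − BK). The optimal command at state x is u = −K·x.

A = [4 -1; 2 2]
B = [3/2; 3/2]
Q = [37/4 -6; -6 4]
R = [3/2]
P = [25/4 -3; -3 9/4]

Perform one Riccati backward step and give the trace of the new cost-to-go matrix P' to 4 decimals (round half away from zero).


52.6118

BᵀP = [4.8750 -1.1250]
S = R + BᵀPB = [3/2] + [5.6250] = [7.1250]
BᵀPA = [17.2500 -7.1250]
K = S⁻¹·BᵀPA = [2.4211 -1.0000]
A−BK = [0.3684 0.5000; -1.6316 3.5000]
AᵀP(A−BK) = [19.2368 -16.7500; -16.7500 20.1250]
P' = Q + AᵀP(A−BK) = [28.4868 -22.7500; -22.7500 24.1250]
tr(P') = 52.6118


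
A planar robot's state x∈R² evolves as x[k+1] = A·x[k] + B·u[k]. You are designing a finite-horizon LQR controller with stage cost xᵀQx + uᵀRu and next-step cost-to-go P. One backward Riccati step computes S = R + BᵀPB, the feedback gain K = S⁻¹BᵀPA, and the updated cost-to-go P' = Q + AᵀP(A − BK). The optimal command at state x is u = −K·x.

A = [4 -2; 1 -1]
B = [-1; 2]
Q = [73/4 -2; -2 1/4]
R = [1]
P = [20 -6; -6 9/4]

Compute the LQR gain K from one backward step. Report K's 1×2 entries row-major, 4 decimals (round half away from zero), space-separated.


-2.1759 0.9907

BᵀP = [-32.0000 10.5000]
S = R + BᵀPB = [1] + [53.0000] = [54.0000]
BᵀPA = [-117.5000 53.5000]
K = S⁻¹·BᵀPA = [-2.1759 0.9907]
A−BK = [1.8241 -1.0093; 5.3519 -2.9815]
AᵀP(A−BK) = [18.5787 -9.8380; -9.8380 5.2454]
P' = Q + AᵀP(A−BK) = [36.8287 -11.8380; -11.8380 5.4954]
tr(P') = 42.3241


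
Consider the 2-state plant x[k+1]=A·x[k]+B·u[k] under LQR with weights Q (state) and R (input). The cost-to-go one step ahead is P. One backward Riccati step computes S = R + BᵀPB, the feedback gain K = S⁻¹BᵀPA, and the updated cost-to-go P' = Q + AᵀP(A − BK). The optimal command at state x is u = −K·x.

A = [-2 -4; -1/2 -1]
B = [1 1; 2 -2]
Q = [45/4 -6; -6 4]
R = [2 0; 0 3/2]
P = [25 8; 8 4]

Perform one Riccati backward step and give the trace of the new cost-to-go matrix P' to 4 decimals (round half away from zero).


BᵀP = [41.0000 16.0000; 9.0000 0.0000]
S = R + BᵀPB = [2 0; 0 3/2] + [73.0000 9.0000; 9.0000 9.0000] = [75.0000 9.0000; 9.0000 10.5000]
BᵀPA = [-90.0000 -180.0000; -18.0000 -36.0000]
K = S⁻¹·BᵀPA = [-1.1083 -2.2166; -0.7643 -1.5287]
A−BK = [-0.1274 -0.2548; 0.1879 0.3758]
AᵀP(A−BK) = [3.4968 6.9936; 6.9936 13.9873]
P' = Q + AᵀP(A−BK) = [14.7468 0.9936; 0.9936 17.9873]
tr(P') = 32.7341

32.7341


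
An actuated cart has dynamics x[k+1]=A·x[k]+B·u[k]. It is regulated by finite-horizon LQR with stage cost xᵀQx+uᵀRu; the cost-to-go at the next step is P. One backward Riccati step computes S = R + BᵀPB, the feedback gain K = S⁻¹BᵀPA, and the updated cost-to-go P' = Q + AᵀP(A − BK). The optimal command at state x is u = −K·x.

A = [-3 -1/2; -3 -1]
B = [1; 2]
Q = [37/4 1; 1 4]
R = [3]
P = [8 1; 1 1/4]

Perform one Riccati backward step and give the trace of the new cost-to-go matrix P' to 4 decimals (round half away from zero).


31.7188

BᵀP = [10.0000 1.5000]
S = R + BᵀPB = [3] + [13.0000] = [16.0000]
BᵀPA = [-34.5000 -6.5000]
K = S⁻¹·BᵀPA = [-2.1563 -0.4063]
A−BK = [-0.8438 -0.0938; 1.3125 -0.1875]
AᵀP(A−BK) = [17.8594 3.2344; 3.2344 0.6094]
P' = Q + AᵀP(A−BK) = [27.1094 4.2344; 4.2344 4.6094]
tr(P') = 31.7188


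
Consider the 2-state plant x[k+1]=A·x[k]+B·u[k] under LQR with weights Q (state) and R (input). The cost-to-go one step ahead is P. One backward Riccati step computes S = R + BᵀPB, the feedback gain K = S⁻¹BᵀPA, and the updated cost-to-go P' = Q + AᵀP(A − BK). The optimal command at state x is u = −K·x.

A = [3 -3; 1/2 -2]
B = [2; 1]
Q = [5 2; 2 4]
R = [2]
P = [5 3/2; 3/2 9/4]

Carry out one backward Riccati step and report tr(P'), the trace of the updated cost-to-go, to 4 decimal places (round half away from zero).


BᵀP = [11.5000 5.2500]
S = R + BᵀPB = [2] + [28.2500] = [30.2500]
BᵀPA = [37.1250 -45.0000]
K = S⁻¹·BᵀPA = [1.2273 -1.4876]
A−BK = [0.5455 -0.0248; -0.7273 -0.5124]
AᵀP(A−BK) = [4.5000 -3.2727; -3.2727 5.0579]
P' = Q + AᵀP(A−BK) = [9.5000 -1.2727; -1.2727 9.0579]
tr(P') = 18.5579

18.5579


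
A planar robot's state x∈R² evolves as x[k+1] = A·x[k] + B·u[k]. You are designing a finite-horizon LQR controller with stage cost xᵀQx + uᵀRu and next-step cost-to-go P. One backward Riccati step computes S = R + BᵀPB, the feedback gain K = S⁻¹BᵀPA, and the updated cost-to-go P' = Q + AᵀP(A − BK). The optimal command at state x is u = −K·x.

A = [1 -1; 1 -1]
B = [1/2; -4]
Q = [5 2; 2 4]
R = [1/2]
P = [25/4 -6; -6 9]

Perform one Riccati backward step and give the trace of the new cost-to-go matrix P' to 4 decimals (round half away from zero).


BᵀP = [27.1250 -39.0000]
S = R + BᵀPB = [1/2] + [169.5625] = [170.0625]
BᵀPA = [-11.8750 11.8750]
K = S⁻¹·BᵀPA = [-0.0698 0.0698]
A−BK = [1.0349 -1.0349; 0.7207 -0.7207]
AᵀP(A−BK) = [2.4208 -2.4208; -2.4208 2.4208]
P' = Q + AᵀP(A−BK) = [7.4208 -0.4208; -0.4208 6.4208]
tr(P') = 13.8416

13.8416


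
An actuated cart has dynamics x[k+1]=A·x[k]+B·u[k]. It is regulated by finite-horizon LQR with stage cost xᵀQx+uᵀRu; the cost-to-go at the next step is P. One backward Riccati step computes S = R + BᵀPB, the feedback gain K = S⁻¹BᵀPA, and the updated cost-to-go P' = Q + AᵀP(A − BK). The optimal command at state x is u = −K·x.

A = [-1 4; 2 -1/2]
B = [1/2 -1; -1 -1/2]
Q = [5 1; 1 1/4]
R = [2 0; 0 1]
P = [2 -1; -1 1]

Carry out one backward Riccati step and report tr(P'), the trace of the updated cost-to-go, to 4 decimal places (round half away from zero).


20.6150

BᵀP = [2.0000 -1.5000; -1.5000 0.5000]
S = R + BᵀPB = [2 0; 0 1] + [2.5000 -1.2500; -1.2500 1.2500] = [4.5000 -1.2500; -1.2500 2.2500]
BᵀPA = [-5.0000 8.7500; 2.5000 -6.2500]
K = S⁻¹·BᵀPA = [-0.9489 1.3869; 0.5839 -2.0073]
A−BK = [0.0584 1.2993; 1.3431 -0.1168]
AᵀP(A−BK) = [3.7956 -5.5474; -5.5474 11.5693]
P' = Q + AᵀP(A−BK) = [8.7956 -4.5474; -4.5474 11.8193]
tr(P') = 20.6150


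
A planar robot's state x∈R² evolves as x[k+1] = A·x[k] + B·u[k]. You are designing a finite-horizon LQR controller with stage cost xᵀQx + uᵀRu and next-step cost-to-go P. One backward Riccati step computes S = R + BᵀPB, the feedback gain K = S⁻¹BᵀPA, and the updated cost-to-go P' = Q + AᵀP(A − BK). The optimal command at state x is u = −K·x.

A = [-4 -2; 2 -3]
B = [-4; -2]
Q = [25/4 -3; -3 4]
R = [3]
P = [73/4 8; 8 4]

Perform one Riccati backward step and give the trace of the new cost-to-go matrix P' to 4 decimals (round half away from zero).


19.4413

BᵀP = [-89.0000 -40.0000]
S = R + BᵀPB = [3] + [436.0000] = [439.0000]
BᵀPA = [276.0000 298.0000]
K = S⁻¹·BᵀPA = [0.6287 0.6788]
A−BK = [-1.4852 0.7153; 3.2574 -1.6424]
AᵀP(A−BK) = [6.4784 -1.3531; -1.3531 2.7130]
P' = Q + AᵀP(A−BK) = [12.7284 -4.3531; -4.3531 6.7130]
tr(P') = 19.4413


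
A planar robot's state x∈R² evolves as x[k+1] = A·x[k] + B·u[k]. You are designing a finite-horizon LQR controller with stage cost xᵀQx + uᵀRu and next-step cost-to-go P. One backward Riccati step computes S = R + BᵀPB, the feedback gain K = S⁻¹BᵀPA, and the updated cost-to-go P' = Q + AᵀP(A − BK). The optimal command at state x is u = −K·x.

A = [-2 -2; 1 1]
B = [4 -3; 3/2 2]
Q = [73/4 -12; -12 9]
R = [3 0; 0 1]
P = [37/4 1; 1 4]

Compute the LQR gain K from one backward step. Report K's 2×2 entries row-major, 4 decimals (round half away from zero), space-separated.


-0.0853 -0.0853 0.5479 0.5479

BᵀP = [38.5000 10.0000; -25.7500 5.0000]
S = R + BᵀPB = [3 0; 0 1] + [169.0000 -95.5000; -95.5000 87.2500] = [172.0000 -95.5000; -95.5000 88.2500]
BᵀPA = [-67.0000 -67.0000; 56.5000 56.5000]
K = S⁻¹·BᵀPA = [-0.0853 -0.0853; 0.5479 0.5479]
A−BK = [-0.0150 -0.0150; 0.0322 0.0322]
AᵀP(A−BK) = [0.3273 0.3273; 0.3273 0.3273]
P' = Q + AᵀP(A−BK) = [18.5773 -11.6727; -11.6727 9.3273]
tr(P') = 27.9046


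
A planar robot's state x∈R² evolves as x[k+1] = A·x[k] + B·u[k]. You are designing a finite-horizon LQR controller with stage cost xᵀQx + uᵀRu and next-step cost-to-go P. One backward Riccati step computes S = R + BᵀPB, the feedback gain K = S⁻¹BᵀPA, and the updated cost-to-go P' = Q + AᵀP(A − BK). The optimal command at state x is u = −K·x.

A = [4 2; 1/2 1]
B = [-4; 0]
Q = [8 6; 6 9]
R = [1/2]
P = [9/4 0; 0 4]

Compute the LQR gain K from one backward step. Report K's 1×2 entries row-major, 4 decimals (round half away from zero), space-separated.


BᵀP = [-9.0000 0.0000]
S = R + BᵀPB = [1/2] + [36.0000] = [36.5000]
BᵀPA = [-36.0000 -18.0000]
K = S⁻¹·BᵀPA = [-0.9863 -0.4932]
A−BK = [0.0548 0.0274; 0.5000 1.0000]
AᵀP(A−BK) = [1.4932 2.2466; 2.2466 4.1233]
P' = Q + AᵀP(A−BK) = [9.4932 8.2466; 8.2466 13.1233]
tr(P') = 22.6164

-0.9863 -0.4932


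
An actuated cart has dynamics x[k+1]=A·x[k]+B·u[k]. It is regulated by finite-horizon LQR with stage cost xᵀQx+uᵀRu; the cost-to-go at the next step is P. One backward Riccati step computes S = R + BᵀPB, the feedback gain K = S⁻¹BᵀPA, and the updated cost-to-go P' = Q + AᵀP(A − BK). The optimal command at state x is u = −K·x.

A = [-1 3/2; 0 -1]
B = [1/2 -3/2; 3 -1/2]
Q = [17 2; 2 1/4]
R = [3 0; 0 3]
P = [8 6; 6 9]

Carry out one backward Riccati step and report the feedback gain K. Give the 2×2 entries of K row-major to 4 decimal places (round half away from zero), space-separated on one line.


BᵀP = [22.0000 30.0000; -15.0000 -13.5000]
S = R + BᵀPB = [3 0; 0 3] + [101.0000 -48.0000; -48.0000 29.2500] = [104.0000 -48.0000; -48.0000 32.2500]
BᵀPA = [-22.0000 3.0000; 15.0000 -9.0000]
K = S⁻¹·BᵀPA = [0.0100 -0.3193; 0.4800 -0.7543]
A−BK = [-0.2850 0.5282; 0.2100 -0.4193]
AᵀP(A−BK) = [1.0200 -1.7100; -1.7100 3.1693]
P' = Q + AᵀP(A−BK) = [18.0200 0.2900; 0.2900 3.4193]
tr(P') = 21.4393

0.0100 -0.3193 0.4800 -0.7543
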